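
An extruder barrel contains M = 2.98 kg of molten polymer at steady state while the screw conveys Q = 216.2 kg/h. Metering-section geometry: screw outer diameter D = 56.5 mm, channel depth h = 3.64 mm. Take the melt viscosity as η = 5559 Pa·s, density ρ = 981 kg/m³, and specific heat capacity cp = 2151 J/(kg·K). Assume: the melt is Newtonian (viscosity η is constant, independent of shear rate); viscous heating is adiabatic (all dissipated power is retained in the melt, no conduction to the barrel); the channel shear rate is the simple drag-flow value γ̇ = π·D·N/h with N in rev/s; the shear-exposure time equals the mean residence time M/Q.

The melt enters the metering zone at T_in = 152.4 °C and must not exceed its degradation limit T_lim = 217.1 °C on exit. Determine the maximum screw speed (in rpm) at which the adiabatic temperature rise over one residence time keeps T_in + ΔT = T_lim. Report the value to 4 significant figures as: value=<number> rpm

Q_s = Q / 3600 = 216.2 / 3600 = 0.0600556 kg/s
t_res = M / Q_s = 2.98 ÷ 0.0600556 = 49.6207 s
Convert to metres: D = 0.0565 m, h = 0.00364 m
Allowable rise: ΔT_a = T_lim − T_in = 217.1 − 152.4 = 64.7 K
γ̇_max² = ΔT_a·ρ·cp / (η·t_res) = [64.7 × 981 × 2151] / [5559 × 49.6207] = 494.942 s⁻²
γ̇_max = √494.942 = 22.2473 s⁻¹
N_max = γ̇_max·h / (π·D) = 22.2473 · 0.00364 / (π · 0.0565) = 0.456226 rev/s = 27.3736 rpm

value=27.37 rpm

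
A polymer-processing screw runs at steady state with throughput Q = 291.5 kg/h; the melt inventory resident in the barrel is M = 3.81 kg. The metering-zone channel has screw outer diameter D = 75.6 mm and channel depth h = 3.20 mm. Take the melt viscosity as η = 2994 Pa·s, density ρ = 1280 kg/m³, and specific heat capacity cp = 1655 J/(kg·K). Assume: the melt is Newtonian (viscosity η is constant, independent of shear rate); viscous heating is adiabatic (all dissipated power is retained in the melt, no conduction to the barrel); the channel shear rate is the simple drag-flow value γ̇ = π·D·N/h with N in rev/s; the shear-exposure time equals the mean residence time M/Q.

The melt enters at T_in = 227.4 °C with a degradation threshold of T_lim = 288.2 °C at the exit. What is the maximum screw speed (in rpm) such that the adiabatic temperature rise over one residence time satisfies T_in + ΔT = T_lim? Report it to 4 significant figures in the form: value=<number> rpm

value=24.44 rpm

Q_s = Q / 3600 = 291.5 / 3600 = 0.0809722 kg/s
t_res = M / Q_s = 3.81 / 0.0809722 = 47.0532 s
D = 75.6 mm = 0.0756 m;  h = 3.20 mm = 0.0032 m
ΔT_a = T_lim − T_in = 288.2 °C − 227.4 °C = 60.8 K
γ̇_max² = ΔT_a·ρ·cp/(η·t_res) = 60.8·1280·1655/(2994·47.0532) = 914.262 s⁻²
γ̇_max = sqrt(914.262) = 30.2368 s⁻¹
N_max = γ̇_max h / (πD) = 30.2368·0.0032/(π·0.0756) = 0.407393 rev/s → ×60 = 24.4436 rpm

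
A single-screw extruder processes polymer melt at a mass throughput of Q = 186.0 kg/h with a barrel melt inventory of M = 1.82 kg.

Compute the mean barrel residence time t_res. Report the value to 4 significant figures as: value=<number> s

value=35.23 s

Throughput in SI: Q_s = 186.0 kg/h ÷ 3600 s/h = 0.0516667 kg/s
t_res = M / Q_s = 1.82 ÷ 0.0516667 = 35.2258 s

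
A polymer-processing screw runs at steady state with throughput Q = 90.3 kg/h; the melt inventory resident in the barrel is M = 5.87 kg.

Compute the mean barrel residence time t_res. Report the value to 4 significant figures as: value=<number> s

value=234.0 s

Throughput in SI: Q_s = 90.3 kg/h ÷ 3600 s/h = 0.0250833 kg/s
t_res = M / Q_s = 5.87 / 0.0250833 = 234.02 s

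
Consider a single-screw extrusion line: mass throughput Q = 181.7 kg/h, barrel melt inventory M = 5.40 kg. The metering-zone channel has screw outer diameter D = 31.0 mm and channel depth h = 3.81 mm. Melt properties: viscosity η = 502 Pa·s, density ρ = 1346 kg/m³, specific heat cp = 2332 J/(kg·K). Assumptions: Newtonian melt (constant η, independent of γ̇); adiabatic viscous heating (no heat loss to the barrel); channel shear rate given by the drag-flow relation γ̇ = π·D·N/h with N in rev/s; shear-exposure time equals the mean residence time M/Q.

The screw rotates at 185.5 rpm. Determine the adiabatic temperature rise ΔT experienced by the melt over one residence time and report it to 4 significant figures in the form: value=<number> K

Throughput in SI: Q_s = 181.7 kg/h ÷ 3600 s/h = 0.0504722 kg/s
t_res = M / Q_s = 5.40 / 0.0504722 = 106.99 s
Convert to SI: D = 0.031 m, h = 0.00381 m, N = 185.5/60 = 3.09167 rev/s
γ̇ = π D N / h = (π)(0.031)(3.09167) / 0.00381 = 79.0277 s⁻¹
ΔT = η·γ̇²·t_res / (ρ·cp) = 502 · (79.0277)² · 106.99 / (1346 · 2332) = 106.864 K

value=106.9 K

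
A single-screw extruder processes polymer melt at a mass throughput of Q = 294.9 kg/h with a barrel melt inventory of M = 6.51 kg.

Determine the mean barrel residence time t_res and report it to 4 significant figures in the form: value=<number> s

value=79.47 s

Throughput in SI: Q_s = 294.9 kg/h ÷ 3600 s/h = 0.0819167 kg/s
t_res = M / Q_s = 6.51 / 0.0819167 = 79.471 s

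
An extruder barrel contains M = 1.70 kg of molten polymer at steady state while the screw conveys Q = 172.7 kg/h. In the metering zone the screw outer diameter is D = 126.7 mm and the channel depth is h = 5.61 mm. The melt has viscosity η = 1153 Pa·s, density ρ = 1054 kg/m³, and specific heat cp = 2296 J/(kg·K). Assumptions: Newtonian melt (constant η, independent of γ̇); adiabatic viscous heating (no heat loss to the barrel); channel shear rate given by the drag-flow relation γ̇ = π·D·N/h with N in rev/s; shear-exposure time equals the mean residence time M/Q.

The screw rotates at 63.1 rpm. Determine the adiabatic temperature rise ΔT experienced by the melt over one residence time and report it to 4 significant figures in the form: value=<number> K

Q_s = Q / 3600 = 172.7 / 3600 = 0.0479722 kg/s
t_res = M / Q_s = 1.70 / 0.0479722 = 35.4372 s
D = 126.7 mm = 0.1267 m;  h = 5.61 mm = 0.00561 m;  N = 63.1 rpm / 60 = 1.05167 rev/s
Shear rate: γ̇ = πDN/h = π·0.1267·1.05167/0.00561 = 74.6177 s⁻¹
Adiabatic rise: ΔT = η γ̇² t_res / (ρ cp) = 1153·(74.6177)²·35.4372 / (1054·2296) = 94.0068 K

value=94.01 K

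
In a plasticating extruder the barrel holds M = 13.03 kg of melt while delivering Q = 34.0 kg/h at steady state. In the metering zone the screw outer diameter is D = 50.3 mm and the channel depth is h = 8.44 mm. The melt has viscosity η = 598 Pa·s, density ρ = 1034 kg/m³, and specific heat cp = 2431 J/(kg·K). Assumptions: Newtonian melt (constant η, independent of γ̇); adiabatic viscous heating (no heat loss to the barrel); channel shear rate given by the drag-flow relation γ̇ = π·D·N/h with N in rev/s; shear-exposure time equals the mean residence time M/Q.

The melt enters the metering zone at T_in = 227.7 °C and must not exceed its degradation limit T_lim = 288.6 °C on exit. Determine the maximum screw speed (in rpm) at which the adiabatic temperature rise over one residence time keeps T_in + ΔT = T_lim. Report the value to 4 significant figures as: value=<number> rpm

Convert throughput: Q = 34.0 kg/h = 34.0/3600 = 0.00944444 kg/s
t_res = M / Q_s = 13.03 ÷ 0.00944444 = 1379.65 s
Convert to metres: D = 0.0503 m, h = 0.00844 m
ΔT_a = T_lim − T_in = 288.6 °C − 227.7 °C = 60.9 K
Invert ΔT = ηγ̇²t_res/(ρcp) for γ̇: γ̇_max² = ΔT_a ρ cp / (η t_res) = 60.9·1034·2431 / (598·1379.65) = 185.547 s⁻²
Take the square root: γ̇_max = √(185.547) = 13.6216 s⁻¹
Solve γ̇ = πDN/h for N: N_max = γ̇_max·h/(π·D) = 13.6216 × 0.00844 / (π × 0.0503) = 0.727531 rev/s = 43.6518 rpm

value=43.65 rpm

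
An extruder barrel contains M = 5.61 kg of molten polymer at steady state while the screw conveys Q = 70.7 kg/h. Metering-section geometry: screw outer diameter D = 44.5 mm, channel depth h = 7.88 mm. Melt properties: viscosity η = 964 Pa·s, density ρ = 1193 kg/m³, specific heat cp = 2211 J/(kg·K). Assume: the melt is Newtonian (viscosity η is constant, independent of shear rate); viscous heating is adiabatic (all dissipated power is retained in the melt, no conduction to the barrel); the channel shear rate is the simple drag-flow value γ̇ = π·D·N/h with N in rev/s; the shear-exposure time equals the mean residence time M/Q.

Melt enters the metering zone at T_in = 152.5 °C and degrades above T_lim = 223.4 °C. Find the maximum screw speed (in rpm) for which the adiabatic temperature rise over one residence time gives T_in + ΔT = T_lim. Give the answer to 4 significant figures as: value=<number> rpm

value=88.13 rpm

Throughput in SI: Q_s = 70.7 kg/h ÷ 3600 s/h = 0.0196389 kg/s
Mean residence time: t_res = M/Q_s = 5.61 kg / 0.0196389 kg/s = 285.658 s
Geometry in SI: D = 44.5 mm → 0.0445 m, h = 7.88 mm → 0.00788 m
ΔT_a = T_lim − T_in = 223.4 °C − 152.5 °C = 70.9 K
Invert ΔT = ηγ̇²t_res/(ρcp) for γ̇: γ̇_max² = ΔT_a ρ cp / (η t_res) = 70.9·1193·2211 / (964·285.658) = 679.129 s⁻²
γ̇_max = sqrt(679.129) = 26.0601 s⁻¹
N_max = γ̇_max h / (πD) = 26.0601·0.00788/(π·0.0445) = 1.4689 rev/s → ×60 = 88.1341 rpm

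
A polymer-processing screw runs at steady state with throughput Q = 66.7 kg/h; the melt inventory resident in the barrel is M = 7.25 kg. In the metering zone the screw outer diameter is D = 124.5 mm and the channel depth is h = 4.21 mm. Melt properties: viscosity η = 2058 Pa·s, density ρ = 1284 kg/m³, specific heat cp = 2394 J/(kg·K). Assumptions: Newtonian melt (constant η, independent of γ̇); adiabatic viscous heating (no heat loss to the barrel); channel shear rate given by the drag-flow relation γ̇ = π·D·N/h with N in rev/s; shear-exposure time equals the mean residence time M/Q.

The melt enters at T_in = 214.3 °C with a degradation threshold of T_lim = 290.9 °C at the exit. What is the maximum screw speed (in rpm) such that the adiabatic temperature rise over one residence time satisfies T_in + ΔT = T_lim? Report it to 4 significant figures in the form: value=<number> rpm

value=11.04 rpm

Throughput in SI: Q_s = 66.7 kg/h ÷ 3600 s/h = 0.0185278 kg/s
Mean residence time: t_res = M/Q_s = 7.25 kg / 0.0185278 kg/s = 391.304 s
Convert to metres: D = 0.1245 m, h = 0.00421 m
ΔT_a = T_lim − T_in = 290.9 − 214.3 = 76.6 K
γ̇_max² = ΔT_a·ρ·cp/(η·t_res) = 76.6·1284·2394/(2058·391.304) = 292.387 s⁻²
Take the square root: γ̇_max = √(292.387) = 17.0993 s⁻¹
Solve γ̇ = πDN/h for N: N_max = γ̇_max·h/(π·D) = 17.0993 × 0.00421 / (π × 0.1245) = 0.184053 rev/s = 11.0432 rpm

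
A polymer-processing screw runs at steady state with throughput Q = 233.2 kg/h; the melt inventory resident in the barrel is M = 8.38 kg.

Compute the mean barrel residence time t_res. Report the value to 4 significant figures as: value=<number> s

Q_s = Q / 3600 = 233.2 / 3600 = 0.0647778 kg/s
t_res = M / Q_s = 8.38 ÷ 0.0647778 = 129.365 s

value=129.4 s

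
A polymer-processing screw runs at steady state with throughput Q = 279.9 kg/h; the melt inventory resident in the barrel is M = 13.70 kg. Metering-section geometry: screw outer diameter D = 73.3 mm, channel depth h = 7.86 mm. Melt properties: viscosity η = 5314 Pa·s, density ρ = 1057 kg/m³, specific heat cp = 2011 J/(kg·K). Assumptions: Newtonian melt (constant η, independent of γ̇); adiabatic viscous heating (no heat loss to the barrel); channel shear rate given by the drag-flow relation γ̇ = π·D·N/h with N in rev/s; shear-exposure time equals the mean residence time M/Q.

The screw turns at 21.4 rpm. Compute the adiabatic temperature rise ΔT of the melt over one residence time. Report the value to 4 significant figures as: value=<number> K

value=48.10 K

Throughput in SI: Q_s = 279.9 kg/h ÷ 3600 s/h = 0.07775 kg/s
t_res = M / Q_s = 13.70 / 0.07775 = 176.206 s
D = 73.3 mm = 0.0733 m;  h = 7.86 mm = 0.00786 m;  N = 21.4 rpm / 60 = 0.356667 rev/s
γ̇ = π D N / h = (π)(0.0733)(0.356667) / 0.00786 = 10.4495 s⁻¹
ΔT = η·γ̇²·t_res/(ρ·cp) = [5314 × 10.4495² × 176.206] / [1057 × 2011] = 48.0997 K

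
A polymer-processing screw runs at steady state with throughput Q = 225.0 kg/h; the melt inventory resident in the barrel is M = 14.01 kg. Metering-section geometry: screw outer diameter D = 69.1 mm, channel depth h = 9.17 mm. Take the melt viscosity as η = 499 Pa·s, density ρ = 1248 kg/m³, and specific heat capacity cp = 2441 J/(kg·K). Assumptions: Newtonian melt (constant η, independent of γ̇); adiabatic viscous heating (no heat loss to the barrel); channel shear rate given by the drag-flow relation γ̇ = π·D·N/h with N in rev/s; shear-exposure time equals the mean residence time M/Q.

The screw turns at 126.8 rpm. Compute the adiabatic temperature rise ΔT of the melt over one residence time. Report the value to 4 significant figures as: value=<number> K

Convert throughput: Q = 225.0 kg/h = 225.0/3600 = 0.0625 kg/s
t_res = M / Q_s = 14.01 ÷ 0.0625 = 224.16 s
Geometry in metres: D = 69.1 mm → 0.0691 m, h = 9.17 mm → 0.00917 m; screw speed N = 126.8 rpm = 2.11333 rev/s
Shear rate: γ̇ = πDN/h = π·0.0691·2.11333/0.00917 = 50.0295 s⁻¹
ΔT = η·γ̇²·t_res / (ρ·cp) = 499 · (50.0295)² · 224.16 / (1248 · 2441) = 91.903 K

value=91.90 K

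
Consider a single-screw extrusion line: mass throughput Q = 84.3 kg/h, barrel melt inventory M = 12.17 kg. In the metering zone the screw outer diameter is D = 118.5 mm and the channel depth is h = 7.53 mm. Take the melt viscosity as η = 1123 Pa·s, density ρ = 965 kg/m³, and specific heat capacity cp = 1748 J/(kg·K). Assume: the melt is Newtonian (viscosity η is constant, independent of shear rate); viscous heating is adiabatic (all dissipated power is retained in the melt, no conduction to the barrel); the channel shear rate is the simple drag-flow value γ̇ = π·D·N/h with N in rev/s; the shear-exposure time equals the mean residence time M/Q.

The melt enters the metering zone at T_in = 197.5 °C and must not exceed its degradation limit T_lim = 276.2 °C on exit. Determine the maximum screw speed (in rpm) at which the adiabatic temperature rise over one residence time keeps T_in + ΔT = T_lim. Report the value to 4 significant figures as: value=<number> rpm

value=18.30 rpm

Convert throughput: Q = 84.3 kg/h = 84.3/3600 = 0.0234167 kg/s
t_res = M / Q_s = 12.17 ÷ 0.0234167 = 519.715 s
Geometry in SI: D = 118.5 mm → 0.1185 m, h = 7.53 mm → 0.00753 m
ΔT_a = T_lim − T_in = 276.2 °C − 197.5 °C = 78.7 K
Invert ΔT = ηγ̇²t_res/(ρcp) for γ̇: γ̇_max² = ΔT_a ρ cp / (η t_res) = 78.7·965·1748 / (1123·519.715) = 227.456 s⁻²
γ̇_max = sqrt(227.456) = 15.0817 s⁻¹
N_max = γ̇_max·h / (π·D) = 15.0817 · 0.00753 / (π · 0.1185) = 0.305053 rev/s = 18.3032 rpm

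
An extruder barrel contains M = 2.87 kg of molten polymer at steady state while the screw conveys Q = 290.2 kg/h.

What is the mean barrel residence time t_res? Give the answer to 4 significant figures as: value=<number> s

Q_s = Q / 3600 = 290.2 / 3600 = 0.0806111 kg/s
Mean residence time: t_res = M/Q_s = 2.87 kg / 0.0806111 kg/s = 35.603 s

value=35.60 s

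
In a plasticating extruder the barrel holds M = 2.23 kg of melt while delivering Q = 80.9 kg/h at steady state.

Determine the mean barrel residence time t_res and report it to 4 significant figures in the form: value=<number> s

Throughput in SI: Q_s = 80.9 kg/h ÷ 3600 s/h = 0.0224722 kg/s
t_res = M / Q_s = 2.23 ÷ 0.0224722 = 99.2336 s

value=99.23 s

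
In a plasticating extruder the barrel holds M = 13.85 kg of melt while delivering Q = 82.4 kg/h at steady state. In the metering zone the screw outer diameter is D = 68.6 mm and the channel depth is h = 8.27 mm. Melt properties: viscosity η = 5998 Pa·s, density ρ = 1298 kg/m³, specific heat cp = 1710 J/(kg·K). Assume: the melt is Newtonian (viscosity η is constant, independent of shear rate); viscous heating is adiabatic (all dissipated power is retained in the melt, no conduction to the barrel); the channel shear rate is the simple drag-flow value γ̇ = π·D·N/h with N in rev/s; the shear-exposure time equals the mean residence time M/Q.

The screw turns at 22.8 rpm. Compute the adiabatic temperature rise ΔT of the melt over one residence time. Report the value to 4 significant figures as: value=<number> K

value=160.3 K

Convert throughput: Q = 82.4 kg/h = 82.4/3600 = 0.0228889 kg/s
t_res = M / Q_s = 13.85 ÷ 0.0228889 = 605.097 s
D = 68.6 mm = 0.0686 m;  h = 8.27 mm = 0.00827 m;  N = 22.8 rpm / 60 = 0.38 rev/s
γ̇ = π D N / h = (π)(0.0686)(0.38) / 0.00827 = 9.90266 s⁻¹
ΔT = η·γ̇²·t_res / (ρ·cp) = 5998 · (9.90266)² · 605.097 / (1298 · 1710) = 160.348 K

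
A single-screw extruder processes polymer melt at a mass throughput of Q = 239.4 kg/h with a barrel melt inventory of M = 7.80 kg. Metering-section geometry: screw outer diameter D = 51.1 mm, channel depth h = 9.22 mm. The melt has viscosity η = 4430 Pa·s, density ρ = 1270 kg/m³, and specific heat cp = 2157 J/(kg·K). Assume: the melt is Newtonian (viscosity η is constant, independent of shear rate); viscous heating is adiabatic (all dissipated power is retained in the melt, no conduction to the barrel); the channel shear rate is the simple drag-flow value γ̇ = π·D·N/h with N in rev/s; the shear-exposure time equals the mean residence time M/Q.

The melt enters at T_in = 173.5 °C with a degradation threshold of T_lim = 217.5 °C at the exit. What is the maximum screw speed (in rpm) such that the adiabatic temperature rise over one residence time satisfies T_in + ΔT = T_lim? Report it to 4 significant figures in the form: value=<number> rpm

value=52.48 rpm

Throughput in SI: Q_s = 239.4 kg/h ÷ 3600 s/h = 0.0665 kg/s
Mean residence time: t_res = M/Q_s = 7.80 kg / 0.0665 kg/s = 117.293 s
Convert to metres: D = 0.0511 m, h = 0.00922 m
Allowable rise: ΔT_a = T_lim − T_in = 217.5 − 173.5 = 44 K
Invert ΔT = ηγ̇²t_res/(ρcp) for γ̇: γ̇_max² = ΔT_a ρ cp / (η t_res) = 44·1270·2157 / (4430·117.293) = 231.969 s⁻²
γ̇_max = √231.969 = 15.2305 s⁻¹
Solve γ̇ = πDN/h for N: N_max = γ̇_max·h/(π·D) = 15.2305 × 0.00922 / (π × 0.0511) = 0.874732 rev/s = 52.4839 rpm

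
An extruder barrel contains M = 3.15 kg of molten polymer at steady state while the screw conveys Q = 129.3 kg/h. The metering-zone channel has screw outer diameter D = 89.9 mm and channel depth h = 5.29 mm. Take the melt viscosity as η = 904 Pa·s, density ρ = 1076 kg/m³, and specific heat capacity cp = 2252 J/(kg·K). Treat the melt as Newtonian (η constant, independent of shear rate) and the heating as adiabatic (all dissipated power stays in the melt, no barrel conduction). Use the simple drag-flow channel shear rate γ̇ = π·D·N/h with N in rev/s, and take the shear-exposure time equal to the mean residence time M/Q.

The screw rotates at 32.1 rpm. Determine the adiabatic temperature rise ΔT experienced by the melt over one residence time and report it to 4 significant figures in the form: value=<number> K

Throughput in SI: Q_s = 129.3 kg/h ÷ 3600 s/h = 0.0359167 kg/s
Mean residence time: t_res = M/Q_s = 3.15 kg / 0.0359167 kg/s = 87.703 s
Geometry in metres: D = 89.9 mm → 0.0899 m, h = 5.29 mm → 0.00529 m; screw speed N = 32.1 rpm = 0.535 rev/s
γ̇ = π D N / h = (π)(0.0899)(0.535) / 0.00529 = 28.5633 s⁻¹
Adiabatic rise: ΔT = η γ̇² t_res / (ρ cp) = 904·(28.5633)²·87.703 / (1076·2252) = 26.6942 K

value=26.69 K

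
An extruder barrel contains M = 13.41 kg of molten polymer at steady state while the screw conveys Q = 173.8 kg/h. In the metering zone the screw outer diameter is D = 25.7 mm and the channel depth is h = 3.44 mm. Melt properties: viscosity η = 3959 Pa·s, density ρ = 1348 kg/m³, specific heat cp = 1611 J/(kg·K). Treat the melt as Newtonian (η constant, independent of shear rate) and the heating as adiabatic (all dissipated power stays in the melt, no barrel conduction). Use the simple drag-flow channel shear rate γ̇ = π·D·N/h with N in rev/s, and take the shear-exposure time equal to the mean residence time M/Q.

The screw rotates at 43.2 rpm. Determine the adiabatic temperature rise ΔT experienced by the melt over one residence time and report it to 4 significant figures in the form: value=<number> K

value=144.6 K

Convert throughput: Q = 173.8 kg/h = 173.8/3600 = 0.0482778 kg/s
t_res = M / Q_s = 13.41 ÷ 0.0482778 = 277.768 s
Convert to SI: D = 0.0257 m, h = 0.00344 m, N = 43.2/60 = 0.72 rev/s
Shear rate: γ̇ = πDN/h = π·0.0257·0.72/0.00344 = 16.8988 s⁻¹
ΔT = η·γ̇²·t_res/(ρ·cp) = [3959 × 16.8988² × 277.768] / [1348 × 1611] = 144.609 K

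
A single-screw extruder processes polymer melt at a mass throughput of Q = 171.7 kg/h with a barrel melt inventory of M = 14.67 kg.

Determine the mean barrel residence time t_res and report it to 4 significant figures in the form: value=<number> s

value=307.6 s

Throughput in SI: Q_s = 171.7 kg/h ÷ 3600 s/h = 0.0476944 kg/s
t_res = M / Q_s = 14.67 ÷ 0.0476944 = 307.583 s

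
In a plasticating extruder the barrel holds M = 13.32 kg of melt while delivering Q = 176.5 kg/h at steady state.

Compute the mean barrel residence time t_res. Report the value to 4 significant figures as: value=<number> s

Convert throughput: Q = 176.5 kg/h = 176.5/3600 = 0.0490278 kg/s
Mean residence time: t_res = M/Q_s = 13.32 kg / 0.0490278 kg/s = 271.683 s

value=271.7 s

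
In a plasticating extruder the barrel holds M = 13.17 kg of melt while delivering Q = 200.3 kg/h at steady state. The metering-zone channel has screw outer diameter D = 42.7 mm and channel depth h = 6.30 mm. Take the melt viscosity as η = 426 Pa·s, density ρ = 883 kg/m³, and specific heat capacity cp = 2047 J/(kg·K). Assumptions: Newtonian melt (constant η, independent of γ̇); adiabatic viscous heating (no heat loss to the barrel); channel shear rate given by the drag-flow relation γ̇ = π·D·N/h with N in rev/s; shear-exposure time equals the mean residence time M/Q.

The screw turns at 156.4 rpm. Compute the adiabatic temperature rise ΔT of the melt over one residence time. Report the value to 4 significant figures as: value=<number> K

Throughput in SI: Q_s = 200.3 kg/h ÷ 3600 s/h = 0.0556389 kg/s
t_res = M / Q_s = 13.17 ÷ 0.0556389 = 236.705 s
Convert to SI: D = 0.0427 m, h = 0.0063 m, N = 156.4/60 = 2.60667 rev/s
Shear rate: γ̇ = πDN/h = π·0.0427·2.60667/0.0063 = 55.5038 s⁻¹
Adiabatic rise: ΔT = η γ̇² t_res / (ρ cp) = 426·(55.5038)²·236.705 / (883·2047) = 171.864 K

value=171.9 K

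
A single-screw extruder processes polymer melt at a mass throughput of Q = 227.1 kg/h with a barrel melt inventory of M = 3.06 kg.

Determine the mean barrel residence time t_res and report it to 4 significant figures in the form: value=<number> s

value=48.51 s

Throughput in SI: Q_s = 227.1 kg/h ÷ 3600 s/h = 0.0630833 kg/s
t_res = M / Q_s = 3.06 ÷ 0.0630833 = 48.5073 s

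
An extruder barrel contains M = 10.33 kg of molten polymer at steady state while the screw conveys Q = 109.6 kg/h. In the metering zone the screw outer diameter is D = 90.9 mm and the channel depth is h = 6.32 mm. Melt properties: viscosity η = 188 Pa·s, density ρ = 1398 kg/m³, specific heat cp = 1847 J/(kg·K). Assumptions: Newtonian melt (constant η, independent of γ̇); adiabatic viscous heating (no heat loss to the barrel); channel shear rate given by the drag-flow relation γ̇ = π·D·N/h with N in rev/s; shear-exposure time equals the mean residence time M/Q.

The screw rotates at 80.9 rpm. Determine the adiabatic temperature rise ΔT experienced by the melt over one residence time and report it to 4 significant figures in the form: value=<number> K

Q_s = Q / 3600 = 109.6 / 3600 = 0.0304444 kg/s
t_res = M / Q_s = 10.33 / 0.0304444 = 339.307 s
Convert to SI: D = 0.0909 m, h = 0.00632 m, N = 80.9/60 = 1.34833 rev/s
γ̇ = π·D·N / h = π · 0.0909 · 1.34833 / 0.00632 = 60.9248 s⁻¹
ΔT = η·γ̇²·t_res/(ρ·cp) = [188 × 60.9248² × 339.307] / [1398 × 1847] = 91.6989 K

value=91.70 K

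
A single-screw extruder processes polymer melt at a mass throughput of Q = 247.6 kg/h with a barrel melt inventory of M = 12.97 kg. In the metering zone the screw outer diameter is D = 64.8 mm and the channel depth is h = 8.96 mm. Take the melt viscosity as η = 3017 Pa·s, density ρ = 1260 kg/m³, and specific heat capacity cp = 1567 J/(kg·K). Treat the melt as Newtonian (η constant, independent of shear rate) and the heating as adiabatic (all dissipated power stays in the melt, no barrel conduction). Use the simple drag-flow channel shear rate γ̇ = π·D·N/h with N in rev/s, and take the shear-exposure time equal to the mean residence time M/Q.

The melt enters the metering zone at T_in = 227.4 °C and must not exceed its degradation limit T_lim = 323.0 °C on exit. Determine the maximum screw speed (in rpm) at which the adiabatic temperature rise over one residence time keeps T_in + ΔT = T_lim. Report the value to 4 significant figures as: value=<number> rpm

value=48.10 rpm

Q_s = Q / 3600 = 247.6 / 3600 = 0.0687778 kg/s
t_res = M / Q_s = 12.97 ÷ 0.0687778 = 188.578 s
Convert to metres: D = 0.0648 m, h = 0.00896 m
ΔT_a = T_lim − T_in = 323.0 °C − 227.4 °C = 95.6 K
Invert ΔT = ηγ̇²t_res/(ρcp) for γ̇: γ̇_max² = ΔT_a ρ cp / (η t_res) = 95.6·1260·1567 / (3017·188.578) = 331.765 s⁻²
γ̇_max = sqrt(331.765) = 18.2144 s⁻¹
N_max = γ̇_max h / (πD) = 18.2144·0.00896/(π·0.0648) = 0.801675 rev/s → ×60 = 48.1005 rpm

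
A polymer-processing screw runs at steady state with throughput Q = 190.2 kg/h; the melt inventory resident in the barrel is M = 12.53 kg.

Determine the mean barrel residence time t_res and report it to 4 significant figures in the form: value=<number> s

Q_s = Q / 3600 = 190.2 / 3600 = 0.0528333 kg/s
t_res = M / Q_s = 12.53 ÷ 0.0528333 = 237.161 s

value=237.2 s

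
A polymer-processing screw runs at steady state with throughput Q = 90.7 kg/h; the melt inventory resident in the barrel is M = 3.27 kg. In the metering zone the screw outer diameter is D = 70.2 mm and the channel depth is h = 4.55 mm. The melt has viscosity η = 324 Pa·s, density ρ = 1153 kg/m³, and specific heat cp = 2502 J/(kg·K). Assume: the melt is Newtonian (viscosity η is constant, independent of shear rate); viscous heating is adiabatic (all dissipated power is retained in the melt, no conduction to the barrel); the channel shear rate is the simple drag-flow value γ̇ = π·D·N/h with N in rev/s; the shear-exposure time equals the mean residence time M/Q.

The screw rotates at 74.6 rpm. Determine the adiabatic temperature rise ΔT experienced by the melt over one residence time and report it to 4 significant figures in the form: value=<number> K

Q_s = Q / 3600 = 90.7 / 3600 = 0.0251944 kg/s
t_res = M / Q_s = 3.27 ÷ 0.0251944 = 129.791 s
Convert to SI: D = 0.0702 m, h = 0.00455 m, N = 74.6/60 = 1.24333 rev/s
Shear rate: γ̇ = πDN/h = π·0.0702·1.24333/0.00455 = 60.2647 s⁻¹
ΔT = η·γ̇²·t_res/(ρ·cp) = [324 × 60.2647² × 129.791] / [1153 × 2502] = 52.9417 K

value=52.94 K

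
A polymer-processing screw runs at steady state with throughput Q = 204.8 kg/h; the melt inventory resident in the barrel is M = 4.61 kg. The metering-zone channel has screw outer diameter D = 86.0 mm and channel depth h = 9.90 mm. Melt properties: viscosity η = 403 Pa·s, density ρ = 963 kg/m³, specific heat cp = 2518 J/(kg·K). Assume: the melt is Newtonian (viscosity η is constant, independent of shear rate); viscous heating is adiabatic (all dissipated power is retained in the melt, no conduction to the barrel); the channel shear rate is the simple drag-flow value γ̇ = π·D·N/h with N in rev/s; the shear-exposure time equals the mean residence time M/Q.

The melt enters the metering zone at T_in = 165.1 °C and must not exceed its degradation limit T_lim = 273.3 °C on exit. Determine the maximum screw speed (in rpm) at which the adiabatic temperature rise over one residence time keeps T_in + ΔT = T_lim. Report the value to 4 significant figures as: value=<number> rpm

value=197.1 rpm

Convert throughput: Q = 204.8 kg/h = 204.8/3600 = 0.0568889 kg/s
Mean residence time: t_res = M/Q_s = 4.61 kg / 0.0568889 kg/s = 81.0352 s
D = 86.0 mm = 0.086 m;  h = 9.90 mm = 0.0099 m
Allowable rise: ΔT_a = T_lim − T_in = 273.3 − 165.1 = 108.2 K
γ̇_max² = ΔT_a·ρ·cp/(η·t_res) = 108.2·963·2518/(403·81.0352) = 8033.98 s⁻²
γ̇_max = √8033.98 = 89.6325 s⁻¹
N_max = γ̇_max h / (πD) = 89.6325·0.0099/(π·0.086) = 3.28437 rev/s → ×60 = 197.062 rpm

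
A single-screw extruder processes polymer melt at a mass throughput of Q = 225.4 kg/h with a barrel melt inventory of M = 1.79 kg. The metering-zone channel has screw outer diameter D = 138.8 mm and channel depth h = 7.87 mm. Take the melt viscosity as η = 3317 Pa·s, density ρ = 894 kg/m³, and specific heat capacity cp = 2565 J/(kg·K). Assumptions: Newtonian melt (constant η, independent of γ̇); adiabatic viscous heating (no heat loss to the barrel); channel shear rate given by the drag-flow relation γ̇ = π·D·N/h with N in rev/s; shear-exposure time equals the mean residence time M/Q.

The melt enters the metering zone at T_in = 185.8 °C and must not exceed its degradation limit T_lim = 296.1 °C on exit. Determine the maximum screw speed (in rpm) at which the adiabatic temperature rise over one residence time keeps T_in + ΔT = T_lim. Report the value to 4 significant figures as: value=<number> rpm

value=55.93 rpm

Q_s = Q / 3600 = 225.4 / 3600 = 0.0626111 kg/s
t_res = M / Q_s = 1.79 ÷ 0.0626111 = 28.5892 s
Convert to metres: D = 0.1388 m, h = 0.00787 m
ΔT_a = T_lim − T_in = 296.1 − 185.8 = 110.3 K
γ̇_max² = ΔT_a·ρ·cp/(η·t_res) = 110.3·894·2565/(3317·28.5892) = 2667.19 s⁻²
Take the square root: γ̇_max = √(2667.19) = 51.6448 s⁻¹
N_max = γ̇_max h / (πD) = 51.6448·0.00787/(π·0.1388) = 0.932099 rev/s → ×60 = 55.9259 rpm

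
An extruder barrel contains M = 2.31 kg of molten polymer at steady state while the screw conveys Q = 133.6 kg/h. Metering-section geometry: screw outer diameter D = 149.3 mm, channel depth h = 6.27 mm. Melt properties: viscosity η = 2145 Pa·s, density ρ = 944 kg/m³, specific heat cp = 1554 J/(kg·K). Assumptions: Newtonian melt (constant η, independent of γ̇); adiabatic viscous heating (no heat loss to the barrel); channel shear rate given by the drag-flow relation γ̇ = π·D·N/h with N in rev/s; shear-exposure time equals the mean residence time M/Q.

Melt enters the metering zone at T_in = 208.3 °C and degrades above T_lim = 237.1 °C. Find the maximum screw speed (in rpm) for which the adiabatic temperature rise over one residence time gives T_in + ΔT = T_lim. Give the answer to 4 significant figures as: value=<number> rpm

Q_s = Q / 3600 = 133.6 / 3600 = 0.0371111 kg/s
t_res = M / Q_s = 2.31 ÷ 0.0371111 = 62.2455 s
Convert to metres: D = 0.1493 m, h = 0.00627 m
ΔT_a = T_lim − T_in = 237.1 °C − 208.3 °C = 28.8 K
Invert ΔT = ηγ̇²t_res/(ρcp) for γ̇: γ̇_max² = ΔT_a ρ cp / (η t_res) = 28.8·944·1554 / (2145·62.2455) = 316.432 s⁻²
Take the square root: γ̇_max = √(316.432) = 17.7885 s⁻¹
Solve γ̇ = πDN/h for N: N_max = γ̇_max·h/(π·D) = 17.7885 × 0.00627 / (π × 0.1493) = 0.237792 rev/s = 14.2675 rpm

value=14.27 rpm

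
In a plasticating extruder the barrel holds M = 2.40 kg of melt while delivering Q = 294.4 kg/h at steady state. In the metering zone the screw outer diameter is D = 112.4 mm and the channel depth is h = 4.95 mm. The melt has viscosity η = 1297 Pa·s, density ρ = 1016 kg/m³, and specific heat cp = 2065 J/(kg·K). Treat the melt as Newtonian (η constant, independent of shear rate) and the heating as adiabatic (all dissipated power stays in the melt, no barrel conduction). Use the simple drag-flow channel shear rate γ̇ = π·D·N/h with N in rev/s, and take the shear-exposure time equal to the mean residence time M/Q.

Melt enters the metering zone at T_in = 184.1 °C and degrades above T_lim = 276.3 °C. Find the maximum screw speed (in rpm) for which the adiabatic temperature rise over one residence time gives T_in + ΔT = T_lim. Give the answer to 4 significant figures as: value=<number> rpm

value=59.96 rpm

Convert throughput: Q = 294.4 kg/h = 294.4/3600 = 0.0817778 kg/s
t_res = M / Q_s = 2.40 / 0.0817778 = 29.3478 s
Convert to metres: D = 0.1124 m, h = 0.00495 m
ΔT_a = T_lim − T_in = 276.3 °C − 184.1 °C = 92.2 K
γ̇_max² = ΔT_a·ρ·cp/(η·t_res) = 92.2·1016·2065/(1297·29.3478) = 5081.93 s⁻²
Take the square root: γ̇_max = √(5081.93) = 71.2877 s⁻¹
N_max = γ̇_max h / (πD) = 71.2877·0.00495/(π·0.1124) = 0.999317 rev/s → ×60 = 59.959 rpm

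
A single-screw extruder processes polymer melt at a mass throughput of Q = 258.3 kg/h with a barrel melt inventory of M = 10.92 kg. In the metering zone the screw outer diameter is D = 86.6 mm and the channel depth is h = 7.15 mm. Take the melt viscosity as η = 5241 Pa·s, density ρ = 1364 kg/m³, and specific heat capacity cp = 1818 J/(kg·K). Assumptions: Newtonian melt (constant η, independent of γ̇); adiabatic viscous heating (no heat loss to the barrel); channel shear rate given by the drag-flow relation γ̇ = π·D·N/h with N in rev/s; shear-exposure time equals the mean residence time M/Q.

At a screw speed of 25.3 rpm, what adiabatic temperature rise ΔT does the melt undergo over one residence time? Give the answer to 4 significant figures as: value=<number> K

Q_s = Q / 3600 = 258.3 / 3600 = 0.07175 kg/s
t_res = M / Q_s = 10.92 ÷ 0.07175 = 152.195 s
D = 86.6 mm = 0.0866 m;  h = 7.15 mm = 0.00715 m;  N = 25.3 rpm / 60 = 0.421667 rev/s
γ̇ = π·D·N / h = π · 0.0866 · 0.421667 / 0.00715 = 16.0447 s⁻¹
Adiabatic rise: ΔT = η γ̇² t_res / (ρ cp) = 5241·(16.0447)²·152.195 / (1364·1818) = 82.8073 K

value=82.81 K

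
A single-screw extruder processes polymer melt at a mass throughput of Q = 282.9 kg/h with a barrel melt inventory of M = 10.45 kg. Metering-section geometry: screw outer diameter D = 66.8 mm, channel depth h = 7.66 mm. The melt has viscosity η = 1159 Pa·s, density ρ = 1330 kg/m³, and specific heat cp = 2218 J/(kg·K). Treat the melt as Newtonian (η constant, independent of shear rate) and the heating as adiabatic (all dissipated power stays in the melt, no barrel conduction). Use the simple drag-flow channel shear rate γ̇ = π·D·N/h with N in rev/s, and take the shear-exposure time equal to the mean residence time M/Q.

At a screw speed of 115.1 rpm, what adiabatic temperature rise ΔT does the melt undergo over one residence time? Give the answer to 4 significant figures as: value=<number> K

value=144.3 K

Convert throughput: Q = 282.9 kg/h = 282.9/3600 = 0.0785833 kg/s
t_res = M / Q_s = 10.45 / 0.0785833 = 132.98 s
D = 66.8 mm = 0.0668 m;  h = 7.66 mm = 0.00766 m;  N = 115.1 rpm / 60 = 1.91833 rev/s
γ̇ = π D N / h = (π)(0.0668)(1.91833) / 0.00766 = 52.5559 s⁻¹
Adiabatic rise: ΔT = η γ̇² t_res / (ρ cp) = 1159·(52.5559)²·132.98 / (1330·2218) = 144.311 K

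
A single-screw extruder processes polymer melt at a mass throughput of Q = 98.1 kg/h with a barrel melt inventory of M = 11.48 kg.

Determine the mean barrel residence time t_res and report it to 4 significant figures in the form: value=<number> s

value=421.3 s

Q_s = Q / 3600 = 98.1 / 3600 = 0.02725 kg/s
t_res = M / Q_s = 11.48 / 0.02725 = 421.284 s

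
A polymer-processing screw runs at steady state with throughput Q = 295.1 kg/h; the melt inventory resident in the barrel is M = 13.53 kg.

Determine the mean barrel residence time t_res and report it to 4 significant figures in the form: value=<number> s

Throughput in SI: Q_s = 295.1 kg/h ÷ 3600 s/h = 0.0819722 kg/s
Mean residence time: t_res = M/Q_s = 13.53 kg / 0.0819722 kg/s = 165.056 s

value=165.1 s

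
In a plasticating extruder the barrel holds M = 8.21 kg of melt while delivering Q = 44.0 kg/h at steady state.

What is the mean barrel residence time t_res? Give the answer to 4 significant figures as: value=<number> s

Convert throughput: Q = 44.0 kg/h = 44.0/3600 = 0.0122222 kg/s
t_res = M / Q_s = 8.21 ÷ 0.0122222 = 671.727 s

value=671.7 s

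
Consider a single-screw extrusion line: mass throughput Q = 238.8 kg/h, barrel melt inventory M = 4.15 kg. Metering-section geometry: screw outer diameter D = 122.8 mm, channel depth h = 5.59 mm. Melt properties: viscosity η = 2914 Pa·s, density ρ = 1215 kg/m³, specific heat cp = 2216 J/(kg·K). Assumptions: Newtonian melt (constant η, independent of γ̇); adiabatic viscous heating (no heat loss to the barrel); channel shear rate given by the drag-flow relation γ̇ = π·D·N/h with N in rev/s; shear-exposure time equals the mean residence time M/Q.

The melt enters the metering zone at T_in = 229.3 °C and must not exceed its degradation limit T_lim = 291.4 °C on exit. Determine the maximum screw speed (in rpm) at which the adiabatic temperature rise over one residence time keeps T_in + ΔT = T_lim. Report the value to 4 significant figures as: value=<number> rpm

value=26.33 rpm

Throughput in SI: Q_s = 238.8 kg/h ÷ 3600 s/h = 0.0663333 kg/s
t_res = M / Q_s = 4.15 ÷ 0.0663333 = 62.5628 s
Geometry in SI: D = 122.8 mm → 0.1228 m, h = 5.59 mm → 0.00559 m
ΔT_a = T_lim − T_in = 291.4 °C − 229.3 °C = 62.1 K
Invert ΔT = ηγ̇²t_res/(ρcp) for γ̇: γ̇_max² = ΔT_a ρ cp / (η t_res) = 62.1·1215·2216 / (2914·62.5628) = 917.132 s⁻²
Take the square root: γ̇_max = √(917.132) = 30.2842 s⁻¹
Solve γ̇ = πDN/h for N: N_max = γ̇_max·h/(π·D) = 30.2842 × 0.00559 / (π × 0.1228) = 0.438813 rev/s = 26.3288 rpm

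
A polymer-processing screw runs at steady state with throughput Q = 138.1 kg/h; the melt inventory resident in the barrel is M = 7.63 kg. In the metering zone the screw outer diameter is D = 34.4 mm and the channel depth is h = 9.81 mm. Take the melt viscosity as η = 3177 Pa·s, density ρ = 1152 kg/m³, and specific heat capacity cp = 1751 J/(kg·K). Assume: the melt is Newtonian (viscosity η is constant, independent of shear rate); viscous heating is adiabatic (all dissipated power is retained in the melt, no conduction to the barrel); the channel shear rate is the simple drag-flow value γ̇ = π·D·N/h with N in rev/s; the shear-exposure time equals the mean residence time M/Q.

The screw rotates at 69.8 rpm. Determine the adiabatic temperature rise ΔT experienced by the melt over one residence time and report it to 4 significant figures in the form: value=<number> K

Throughput in SI: Q_s = 138.1 kg/h ÷ 3600 s/h = 0.0383611 kg/s
t_res = M / Q_s = 7.63 / 0.0383611 = 198.899 s
Convert to SI: D = 0.0344 m, h = 0.00981 m, N = 69.8/60 = 1.16333 rev/s
γ̇ = π·D·N / h = π · 0.0344 · 1.16333 / 0.00981 = 12.8157 s⁻¹
Adiabatic rise: ΔT = η γ̇² t_res / (ρ cp) = 3177·(12.8157)²·198.899 / (1152·1751) = 51.4516 K

value=51.45 K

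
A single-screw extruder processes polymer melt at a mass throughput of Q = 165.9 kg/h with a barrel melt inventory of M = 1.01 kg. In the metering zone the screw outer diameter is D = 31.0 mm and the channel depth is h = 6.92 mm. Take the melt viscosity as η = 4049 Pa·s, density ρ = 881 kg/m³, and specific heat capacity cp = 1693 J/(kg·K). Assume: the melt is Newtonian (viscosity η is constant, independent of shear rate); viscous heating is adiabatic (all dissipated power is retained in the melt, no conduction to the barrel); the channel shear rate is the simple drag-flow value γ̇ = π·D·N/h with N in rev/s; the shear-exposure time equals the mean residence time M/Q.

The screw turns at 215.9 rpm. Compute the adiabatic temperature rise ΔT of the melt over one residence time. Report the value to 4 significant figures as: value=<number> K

value=152.6 K

Convert throughput: Q = 165.9 kg/h = 165.9/3600 = 0.0460833 kg/s
Mean residence time: t_res = M/Q_s = 1.01 kg / 0.0460833 kg/s = 21.9168 s
D = 31.0 mm = 0.031 m;  h = 6.92 mm = 0.00692 m;  N = 215.9 rpm / 60 = 3.59833 rev/s
γ̇ = π D N / h = (π)(0.031)(3.59833) / 0.00692 = 50.6415 s⁻¹
ΔT = η·γ̇²·t_res / (ρ·cp) = 4049 · (50.6415)² · 21.9168 / (881 · 1693) = 152.583 K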